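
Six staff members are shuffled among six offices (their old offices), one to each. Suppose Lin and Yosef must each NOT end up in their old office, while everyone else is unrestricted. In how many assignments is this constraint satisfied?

504

Let A_j be the event that the j-th constrained one is fixed. By inclusion-exclusion over the 2 events:
Σ_{j=0}^{2} (-1)^j C(2,j)(6-j)!
= C(2,0)·6! - C(2,1)·5! + C(2,2)·4!
= 720 - 240 + 24
= 504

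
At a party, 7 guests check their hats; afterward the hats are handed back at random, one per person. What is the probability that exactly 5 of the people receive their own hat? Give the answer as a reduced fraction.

1/240

Favorable outcomes: C(7,5)·!2 = 21·1 = 21.
Total outcomes: 7! = 5040.
Probability = 21/5040 = 1/240.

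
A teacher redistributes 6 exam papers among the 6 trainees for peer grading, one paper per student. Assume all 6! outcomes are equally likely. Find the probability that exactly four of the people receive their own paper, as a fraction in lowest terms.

1/48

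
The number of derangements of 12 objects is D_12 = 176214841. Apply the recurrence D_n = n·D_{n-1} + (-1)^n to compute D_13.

2290792932

D_13 = 13·176214841 - 1 = 2290792932.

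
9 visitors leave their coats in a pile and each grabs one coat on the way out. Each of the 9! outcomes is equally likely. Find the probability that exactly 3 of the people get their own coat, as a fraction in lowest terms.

53/864

Favorable outcomes: C(9,3)·!6 = 84·265 = 22260.
Total outcomes: 9! = 362880.
Probability = 22260/362880 = 53/864.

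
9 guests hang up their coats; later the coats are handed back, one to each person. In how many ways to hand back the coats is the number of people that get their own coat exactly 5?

1134

Pick the 5 fixed positions: C(9,5) = 126 ways.
The remaining 4 must be deranged: !4 = 9.
Total: 126 × 9 = 1134.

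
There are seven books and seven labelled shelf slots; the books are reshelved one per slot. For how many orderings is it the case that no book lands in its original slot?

1854

The subfactorial !7 = [7!/e] (nearest integer).
7! = 5040, and 5040/e ≈ 1854.11, so !7 = 1854.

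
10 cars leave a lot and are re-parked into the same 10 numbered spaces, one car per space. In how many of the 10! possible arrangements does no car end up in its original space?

!10 = 10! · Σ_{k=0}^{10} (-1)^k/k!
= 10! - 10!/1! + 10!/2! - 10!/3! + 10!/4! - 10!/5! + 10!/6! - 10!/7! + 10!/8! - 10!/9! + 10!/10!
= 3628800 - 3628800 + 1814400 - 604800 + 151200 - 30240 + 5040 - 720 + 90 - 10 + 1
= 1334961

1334961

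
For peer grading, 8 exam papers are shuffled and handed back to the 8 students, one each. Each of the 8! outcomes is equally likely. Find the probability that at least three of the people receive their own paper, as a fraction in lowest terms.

Favorable outcomes: Σ_{i≥3} C(8,i)·!(8-i) = 56·44 + 70·9 + 56·2 + 28·1 + 8·0 + 1·1 = 3235.
Total outcomes: 8! = 40320.
Probability = 3235/40320 = 647/8064.

647/8064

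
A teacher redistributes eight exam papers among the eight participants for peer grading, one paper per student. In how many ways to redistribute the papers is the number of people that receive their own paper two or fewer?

37085

Sum C(8,i)·!(8-i) for i = 0..2:
  i=0: C(8,0)·!8 = 1·14833 = 14833
  i=1: C(8,1)·!7 = 8·1854 = 14832
  i=2: C(8,2)·!6 = 28·265 = 7420
Total = 37085.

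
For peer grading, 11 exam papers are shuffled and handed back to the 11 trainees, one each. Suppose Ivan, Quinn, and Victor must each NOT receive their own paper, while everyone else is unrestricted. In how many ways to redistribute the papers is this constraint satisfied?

30078720

Let A_j be the event that the j-th constrained one is fixed. By inclusion-exclusion over the 3 events:
Σ_{j=0}^{3} (-1)^j C(3,j)(11-j)!
= C(3,0)·11! - C(3,1)·10! + C(3,2)·9! - C(3,3)·8!
= 39916800 - 10886400 + 1088640 - 40320
= 30078720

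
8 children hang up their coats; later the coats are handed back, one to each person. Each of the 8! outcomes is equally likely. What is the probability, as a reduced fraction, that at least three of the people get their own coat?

Favorable outcomes: Σ_{i≥3} C(8,i)·!(8-i) = 56·44 + 70·9 + 56·2 + 28·1 + 8·0 + 1·1 = 3235.
Total outcomes: 8! = 40320.
Probability = 3235/40320 = 647/8064.

647/8064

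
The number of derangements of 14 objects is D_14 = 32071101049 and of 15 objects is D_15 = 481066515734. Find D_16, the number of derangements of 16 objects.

7697064251745

D_16 = (16-1)·(D_15 + D_14) = 15·(481066515734 + 32071101049) = 15·513137616783 = 7697064251745.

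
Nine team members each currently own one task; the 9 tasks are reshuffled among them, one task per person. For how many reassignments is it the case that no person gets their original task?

133496

The subfactorial !9 = [9!/e] (nearest integer).
9! = 362880, and 362880/e ≈ 133496.09, so !9 = 133496.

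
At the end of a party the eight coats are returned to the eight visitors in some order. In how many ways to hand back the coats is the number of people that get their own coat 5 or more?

Sum C(8,i)·!(8-i) for i = 5..8:
  i=5: C(8,5)·!3 = 56·2 = 112
  i=6: C(8,6)·!2 = 28·1 = 28
  i=7: C(8,7)·!1 = 8·0 = 0
  i=8: C(8,8)·!0 = 1·1 = 1
Total = 141.

141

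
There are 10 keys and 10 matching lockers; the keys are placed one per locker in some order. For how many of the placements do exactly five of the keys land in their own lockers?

Choose which 5 of the 10 are fixed: C(10,5) = 252.
The remaining 5 must be deranged: !5 = 44.
Total: 252 × 44 = 11088.

11088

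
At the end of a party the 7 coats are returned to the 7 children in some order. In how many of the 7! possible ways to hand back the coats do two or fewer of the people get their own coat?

4633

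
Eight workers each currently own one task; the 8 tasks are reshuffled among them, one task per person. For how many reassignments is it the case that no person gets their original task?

14833

Recurrence: !8 = 8·!7 + (-1)^8.
!8 = 8·1854 + 1 = 14833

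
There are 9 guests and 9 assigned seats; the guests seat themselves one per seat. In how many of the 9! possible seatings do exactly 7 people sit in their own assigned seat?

36

Choose which 7 of the 9 are fixed: C(9,7) = 36.
The other 2 form a derangement: !2 = 1.
Total: 36 × 1 = 36.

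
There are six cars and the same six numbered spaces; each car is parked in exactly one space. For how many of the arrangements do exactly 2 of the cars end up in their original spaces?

135

Choose which 2 of the 6 are fixed: C(6,2) = 15.
The remaining 4 must be deranged: !4 = 9.
Total: 15 × 9 = 135.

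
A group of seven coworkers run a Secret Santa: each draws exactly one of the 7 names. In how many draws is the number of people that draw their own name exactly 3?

315

Choose which 3 of the 7 are fixed: C(7,3) = 35.
The other 4 form a derangement: !4 = 9.
Total: 35 × 9 = 315.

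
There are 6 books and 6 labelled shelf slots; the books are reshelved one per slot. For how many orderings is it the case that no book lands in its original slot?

!6 is the nearest integer to 6!/e.
6! = 720, and 720/e ≈ 264.87, so !6 = 265.

265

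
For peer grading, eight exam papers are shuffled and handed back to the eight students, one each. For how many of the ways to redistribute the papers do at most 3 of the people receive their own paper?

39549

# with exactly i fixed is C(8,i)·!(8-i); sum over i=0..3:
  i=0: C(8,0)·!8 = 1·14833 = 14833
  i=1: C(8,1)·!7 = 8·1854 = 14832
  i=2: C(8,2)·!6 = 28·265 = 7420
  i=3: C(8,3)·!5 = 56·44 = 2464
Total = 39549.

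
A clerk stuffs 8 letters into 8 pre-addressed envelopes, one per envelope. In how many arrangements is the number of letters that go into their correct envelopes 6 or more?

29

# with exactly i fixed is C(8,i)·!(8-i); sum over i=6..8:
  i=6: C(8,6)·!2 = 28·1 = 28
  i=7: C(8,7)·!1 = 8·0 = 0
  i=8: C(8,8)·!0 = 1·1 = 1
Total = 29.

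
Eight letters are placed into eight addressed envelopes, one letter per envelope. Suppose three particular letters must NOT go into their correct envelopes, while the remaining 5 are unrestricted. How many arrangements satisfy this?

27240

Inclusion-exclusion on the 3 forbidden self-matches:
Σ_{j=0}^{3} (-1)^j C(3,j)(8-j)!
= C(3,0)·8! - C(3,1)·7! + C(3,2)·6! - C(3,3)·5!
= 40320 - 15120 + 2160 - 120
= 27240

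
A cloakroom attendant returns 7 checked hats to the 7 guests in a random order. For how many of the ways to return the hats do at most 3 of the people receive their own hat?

4948

Sum C(7,i)·!(7-i) for i = 0..3:
  i=0: C(7,0)·!7 = 1·1854 = 1854
  i=1: C(7,1)·!6 = 7·265 = 1855
  i=2: C(7,2)·!5 = 21·44 = 924
  i=3: C(7,3)·!4 = 35·9 = 315
Total = 4948.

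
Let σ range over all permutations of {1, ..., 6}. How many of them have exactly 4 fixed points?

15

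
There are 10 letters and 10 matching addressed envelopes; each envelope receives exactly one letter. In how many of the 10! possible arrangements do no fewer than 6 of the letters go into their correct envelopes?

2176

# with exactly i fixed is C(10,i)·!(10-i); sum over i=6..10:
  i=6: C(10,6)·!4 = 210·9 = 1890
  i=7: C(10,7)·!3 = 120·2 = 240
  i=8: C(10,8)·!2 = 45·1 = 45
  i=9: C(10,9)·!1 = 10·0 = 0
  i=10: C(10,10)·!0 = 1·1 = 1
Total = 2176.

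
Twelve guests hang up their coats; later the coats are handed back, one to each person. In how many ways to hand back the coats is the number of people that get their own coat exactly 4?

7342335

Choose which 4 of the 12 are fixed: C(12,4) = 495.
The other 8 form a derangement: !8 = 14833.
Total: 495 × 14833 = 7342335.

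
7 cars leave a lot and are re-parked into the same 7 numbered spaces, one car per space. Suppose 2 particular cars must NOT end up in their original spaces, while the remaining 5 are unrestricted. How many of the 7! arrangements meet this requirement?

Inclusion-exclusion on the 2 forbidden self-matches:
Σ_{j=0}^{2} (-1)^j C(2,j)(7-j)!
= C(2,0)·7! - C(2,1)·6! + C(2,2)·5!
= 5040 - 1440 + 120
= 3720

3720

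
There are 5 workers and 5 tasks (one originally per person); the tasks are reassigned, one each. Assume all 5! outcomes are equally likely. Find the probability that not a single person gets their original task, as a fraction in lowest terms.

11/30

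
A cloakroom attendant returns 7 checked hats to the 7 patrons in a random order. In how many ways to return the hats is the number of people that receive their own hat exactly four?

Pick the 4 fixed positions: C(7,4) = 35 ways.
The other 3 form a derangement: !3 = 2.
Total: 35 × 2 = 70.

70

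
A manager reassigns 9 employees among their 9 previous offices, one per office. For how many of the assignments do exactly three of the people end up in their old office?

22260

Pick the 3 fixed positions: C(9,3) = 84 ways.
The other 6 form a derangement: !6 = 265.
Total: 84 × 265 = 22260.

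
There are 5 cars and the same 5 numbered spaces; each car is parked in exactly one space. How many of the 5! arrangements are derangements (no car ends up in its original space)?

44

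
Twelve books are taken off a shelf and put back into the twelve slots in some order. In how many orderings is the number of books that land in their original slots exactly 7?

Choose which 7 of the 12 are fixed: C(12,7) = 792.
The remaining 5 must be deranged: !5 = 44.
Total: 792 × 44 = 34848.

34848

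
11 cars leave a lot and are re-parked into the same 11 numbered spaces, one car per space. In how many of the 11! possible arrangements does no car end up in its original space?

14684570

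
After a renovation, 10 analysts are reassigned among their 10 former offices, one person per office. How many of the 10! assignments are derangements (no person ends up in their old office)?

Use !n = n·!(n-1) + (-1)^n.
!10 = 10·133496 + 1 = 1334961

1334961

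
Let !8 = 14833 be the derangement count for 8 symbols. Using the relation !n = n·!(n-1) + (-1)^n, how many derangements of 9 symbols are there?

133496

!9 = 9·14833 - 1 = 133496.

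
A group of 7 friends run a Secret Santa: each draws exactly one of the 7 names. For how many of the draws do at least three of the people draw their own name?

407

Sum C(7,i)·!(7-i) for i = 3..7:
  i=3: C(7,3)·!4 = 35·9 = 315
  i=4: C(7,4)·!3 = 35·2 = 70
  i=5: C(7,5)·!2 = 21·1 = 21
  i=6: C(7,6)·!1 = 7·0 = 0
  i=7: C(7,7)·!0 = 1·1 = 1
Total = 407.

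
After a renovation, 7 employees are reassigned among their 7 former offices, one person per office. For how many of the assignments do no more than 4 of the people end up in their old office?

5018

# with exactly i fixed is C(7,i)·!(7-i); sum over i=0..4:
  i=0: C(7,0)·!7 = 1·1854 = 1854
  i=1: C(7,1)·!6 = 7·265 = 1855
  i=2: C(7,2)·!5 = 21·44 = 924
  i=3: C(7,3)·!4 = 35·9 = 315
  i=4: C(7,4)·!3 = 35·2 = 70
Total = 5018.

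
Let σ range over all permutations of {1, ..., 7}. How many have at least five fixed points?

Sum C(7,i)·!(7-i) for i = 5..7:
  i=5: C(7,5)·!2 = 21·1 = 21
  i=6: C(7,6)·!1 = 7·0 = 0
  i=7: C(7,7)·!0 = 1·1 = 1
Total = 22.

22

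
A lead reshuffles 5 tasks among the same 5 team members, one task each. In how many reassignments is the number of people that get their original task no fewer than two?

# with exactly i fixed is C(5,i)·!(5-i); sum over i=2..5:
  i=2: C(5,2)·!3 = 10·2 = 20
  i=3: C(5,3)·!2 = 10·1 = 10
  i=4: C(5,4)·!1 = 5·0 = 0
  i=5: C(5,5)·!0 = 1·1 = 1
Total = 31.

31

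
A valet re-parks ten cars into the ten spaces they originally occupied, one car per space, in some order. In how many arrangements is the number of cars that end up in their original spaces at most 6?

3628514

# with exactly i fixed is C(10,i)·!(10-i); sum over i=0..6:
  i=0: C(10,0)·!10 = 1·1334961 = 1334961
  i=1: C(10,1)·!9 = 10·133496 = 1334960
  i=2: C(10,2)·!8 = 45·14833 = 667485
  i=3: C(10,3)·!7 = 120·1854 = 222480
  i=4: C(10,4)·!6 = 210·265 = 55650
  i=5: C(10,5)·!5 = 252·44 = 11088
  i=6: C(10,6)·!4 = 210·9 = 1890
Total = 3628514.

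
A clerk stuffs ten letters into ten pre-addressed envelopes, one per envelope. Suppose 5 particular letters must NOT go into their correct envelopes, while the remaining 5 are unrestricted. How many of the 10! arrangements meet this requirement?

2170680

Inclusion-exclusion on the 5 forbidden self-matches:
Σ_{j=0}^{5} (-1)^j C(5,j)(10-j)!
= C(5,0)·10! - C(5,1)·9! + C(5,2)·8! - C(5,3)·7! + C(5,4)·6! - C(5,5)·5!
= 3628800 - 1814400 + 403200 - 50400 + 3600 - 120
= 2170680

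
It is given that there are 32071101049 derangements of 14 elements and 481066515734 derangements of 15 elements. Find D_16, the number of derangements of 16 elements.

D_16 = (16-1)·(D_15 + D_14) = 15·(481066515734 + 32071101049) = 15·513137616783 = 7697064251745.

7697064251745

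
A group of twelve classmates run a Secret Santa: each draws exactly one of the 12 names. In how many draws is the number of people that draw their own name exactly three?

Pick the 3 fixed positions: C(12,3) = 220 ways.
The remaining 9 must be deranged: !9 = 133496.
Total: 220 × 133496 = 29369120.

29369120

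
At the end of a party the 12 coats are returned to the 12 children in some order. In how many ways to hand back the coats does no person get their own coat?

The subfactorial !12 = [12!/e] (nearest integer).
12! = 479001600, and 479001600/e ≈ 176214840.93, so !12 = 176214841.

176214841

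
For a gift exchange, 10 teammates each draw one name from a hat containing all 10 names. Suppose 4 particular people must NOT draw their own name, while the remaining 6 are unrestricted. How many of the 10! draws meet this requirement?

Inclusion-exclusion on the 4 forbidden self-matches:
Σ_{j=0}^{4} (-1)^j C(4,j)(10-j)!
= C(4,0)·10! - C(4,1)·9! + C(4,2)·8! - C(4,3)·7! + C(4,4)·6!
= 3628800 - 1451520 + 241920 - 20160 + 720
= 2399760

2399760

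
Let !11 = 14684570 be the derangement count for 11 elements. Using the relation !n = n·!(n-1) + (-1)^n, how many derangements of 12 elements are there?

!12 = 12·14684570 + 1 = 176214841.

176214841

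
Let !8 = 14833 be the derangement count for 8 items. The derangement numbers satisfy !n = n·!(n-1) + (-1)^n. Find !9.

133496

!9 = 9·14833 - 1 = 133496.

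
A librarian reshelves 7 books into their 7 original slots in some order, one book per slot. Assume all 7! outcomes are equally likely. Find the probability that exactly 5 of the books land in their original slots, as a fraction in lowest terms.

1/240

Favorable outcomes: C(7,5)·!2 = 21·1 = 21.
Total outcomes: 7! = 5040.
Probability = 21/5040 = 1/240.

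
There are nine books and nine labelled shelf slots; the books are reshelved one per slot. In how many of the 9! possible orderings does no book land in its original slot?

133496

Recurrence: !9 = 9·!8 + (-1)^9.
!9 = 9·14833 - 1 = 133496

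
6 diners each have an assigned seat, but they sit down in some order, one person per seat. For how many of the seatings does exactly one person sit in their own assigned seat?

264

Choose which one of the 6 is fixed: C(6,1) = 6.
The remaining 5 must be deranged: !5 = 44.
Total: 6 × 44 = 264.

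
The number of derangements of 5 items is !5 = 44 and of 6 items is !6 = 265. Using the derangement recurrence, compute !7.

!7 = (7-1)·(!6 + !5) = 6·(265 + 44) = 6·309 = 1854.

1854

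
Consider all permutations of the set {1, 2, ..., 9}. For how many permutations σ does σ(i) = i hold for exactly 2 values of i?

66744

Choose which 2 of the 9 are fixed: C(9,2) = 36.
The remaining 7 must be deranged: !7 = 1854.
Total: 36 × 1854 = 66744.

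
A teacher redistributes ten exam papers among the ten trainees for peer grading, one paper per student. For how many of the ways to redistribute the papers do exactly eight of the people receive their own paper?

Choose which 8 of the 10 are fixed: C(10,8) = 45.
The remaining 2 must be deranged: !2 = 1.
Total: 45 × 1 = 45.

45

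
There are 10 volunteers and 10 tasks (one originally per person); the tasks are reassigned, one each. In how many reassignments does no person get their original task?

Use !n = n·!(n-1) + (-1)^n.
!10 = 10·133496 + 1 = 1334961

1334961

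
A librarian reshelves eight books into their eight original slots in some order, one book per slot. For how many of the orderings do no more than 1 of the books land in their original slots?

# with exactly i fixed is C(8,i)·!(8-i); sum over i=0..1:
  i=0: C(8,0)·!8 = 1·14833 = 14833
  i=1: C(8,1)·!7 = 8·1854 = 14832
Total = 29665.

29665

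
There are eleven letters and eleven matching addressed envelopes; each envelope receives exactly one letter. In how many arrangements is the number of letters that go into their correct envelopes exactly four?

611820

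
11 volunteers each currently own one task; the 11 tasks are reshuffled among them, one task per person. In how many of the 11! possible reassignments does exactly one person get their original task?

14684571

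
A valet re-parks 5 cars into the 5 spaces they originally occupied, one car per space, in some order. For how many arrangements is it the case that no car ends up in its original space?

44

!5 = 5! · Σ_{k=0}^{5} (-1)^k/k!
= 5! - 5!/1! + 5!/2! - 5!/3! + 5!/4! - 5!/5!
= 120 - 120 + 60 - 20 + 5 - 1
= 44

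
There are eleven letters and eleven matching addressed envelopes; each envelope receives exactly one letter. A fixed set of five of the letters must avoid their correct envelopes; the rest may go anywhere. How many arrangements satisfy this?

Inclusion-exclusion on the 5 forbidden self-matches:
Σ_{j=0}^{5} (-1)^j C(5,j)(11-j)!
= C(5,0)·11! - C(5,1)·10! + C(5,2)·9! - C(5,3)·8! + C(5,4)·7! - C(5,5)·6!
= 39916800 - 18144000 + 3628800 - 403200 + 25200 - 720
= 25022880

25022880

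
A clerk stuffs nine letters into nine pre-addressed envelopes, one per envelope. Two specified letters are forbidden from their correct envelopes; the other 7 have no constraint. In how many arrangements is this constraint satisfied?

287280

Let A_j be the event that the j-th constrained one is fixed. By inclusion-exclusion over the 2 events:
Σ_{j=0}^{2} (-1)^j C(2,j)(9-j)!
= C(2,0)·9! - C(2,1)·8! + C(2,2)·7!
= 362880 - 80640 + 5040
= 287280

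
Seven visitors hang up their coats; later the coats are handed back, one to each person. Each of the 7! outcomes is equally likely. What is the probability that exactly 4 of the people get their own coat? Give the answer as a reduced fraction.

Favorable outcomes: C(7,4)·!3 = 35·2 = 70.
Total outcomes: 7! = 5040.
Probability = 70/5040 = 1/72.

1/72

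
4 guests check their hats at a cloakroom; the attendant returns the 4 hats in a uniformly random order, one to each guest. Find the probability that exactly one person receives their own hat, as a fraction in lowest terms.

Favorable outcomes: C(4,1)·!3 = 4·2 = 8.
Total outcomes: 4! = 24.
Probability = 8/24 = 1/3.

1/3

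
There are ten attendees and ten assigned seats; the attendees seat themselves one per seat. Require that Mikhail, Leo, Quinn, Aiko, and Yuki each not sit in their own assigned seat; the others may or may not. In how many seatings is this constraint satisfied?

2170680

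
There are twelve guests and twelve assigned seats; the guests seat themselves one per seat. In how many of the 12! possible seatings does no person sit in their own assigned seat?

The number of derangements of 12 is !12 = Σ_{k=0}^{12} (-1)^k·12!/k!
= 12! - 12!/1! + 12!/2! - 12!/3! + 12!/4! - 12!/5! + 12!/6! - 12!/7! + 12!/8! - 12!/9! + 12!/10! - 12!/11! + 12!/12!
= 479001600 - 479001600 + 239500800 - 79833600 + 19958400 - 3991680 + 665280 - 95040 + 11880 - 1320 + 132 - 12 + 1
= 176214841

176214841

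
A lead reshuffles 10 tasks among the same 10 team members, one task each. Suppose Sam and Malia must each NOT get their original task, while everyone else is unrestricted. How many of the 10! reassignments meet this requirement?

Let A_j be the event that the j-th constrained one is fixed. By inclusion-exclusion over the 2 events:
Σ_{j=0}^{2} (-1)^j C(2,j)(10-j)!
= C(2,0)·10! - C(2,1)·9! + C(2,2)·8!
= 3628800 - 725760 + 40320
= 2943360

2943360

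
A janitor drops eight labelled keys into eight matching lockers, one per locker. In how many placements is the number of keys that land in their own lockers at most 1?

# with exactly i fixed is C(8,i)·!(8-i); sum over i=0..1:
  i=0: C(8,0)·!8 = 1·14833 = 14833
  i=1: C(8,1)·!7 = 8·1854 = 14832
Total = 29665.

29665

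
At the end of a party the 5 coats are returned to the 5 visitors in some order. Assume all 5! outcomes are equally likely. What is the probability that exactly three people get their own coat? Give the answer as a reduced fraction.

Favorable outcomes: C(5,3)·!2 = 10·1 = 10.
Total outcomes: 5! = 120.
Probability = 10/120 = 1/12.

1/12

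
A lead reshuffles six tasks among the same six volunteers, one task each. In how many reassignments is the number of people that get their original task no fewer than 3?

Sum C(6,i)·!(6-i) for i = 3..6:
  i=3: C(6,3)·!3 = 20·2 = 40
  i=4: C(6,4)·!2 = 15·1 = 15
  i=5: C(6,5)·!1 = 6·0 = 0
  i=6: C(6,6)·!0 = 1·1 = 1
Total = 56.

56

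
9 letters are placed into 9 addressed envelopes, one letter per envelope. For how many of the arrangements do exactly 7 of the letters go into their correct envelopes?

Pick the 7 fixed positions: C(9,7) = 36 ways.
The other 2 form a derangement: !2 = 1.
Total: 36 × 1 = 36.

36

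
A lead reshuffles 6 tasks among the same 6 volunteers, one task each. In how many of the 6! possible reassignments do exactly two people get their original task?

Pick the 2 fixed positions: C(6,2) = 15 ways.
The other 4 form a derangement: !4 = 9.
Total: 15 × 9 = 135.

135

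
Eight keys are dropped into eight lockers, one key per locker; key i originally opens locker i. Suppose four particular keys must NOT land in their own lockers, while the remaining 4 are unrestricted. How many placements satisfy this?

Inclusion-exclusion on the 4 forbidden self-matches:
Σ_{j=0}^{4} (-1)^j C(4,j)(8-j)!
= C(4,0)·8! - C(4,1)·7! + C(4,2)·6! - C(4,3)·5! + C(4,4)·4!
= 40320 - 20160 + 4320 - 480 + 24
= 24024

24024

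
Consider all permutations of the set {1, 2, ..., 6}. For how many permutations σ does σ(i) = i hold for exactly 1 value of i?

Pick the single fixed position: C(6,1) = 6 ways.
The other 5 form a derangement: !5 = 44.
Total: 6 × 44 = 264.

264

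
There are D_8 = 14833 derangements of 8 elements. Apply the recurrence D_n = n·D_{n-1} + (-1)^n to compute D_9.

D_9 = 9·14833 - 1 = 133496.

133496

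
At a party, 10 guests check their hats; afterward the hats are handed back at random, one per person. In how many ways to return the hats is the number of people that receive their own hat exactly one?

Pick the single fixed position: C(10,1) = 10 ways.
The other 9 form a derangement: !9 = 133496.
Total: 10 × 133496 = 1334960.

1334960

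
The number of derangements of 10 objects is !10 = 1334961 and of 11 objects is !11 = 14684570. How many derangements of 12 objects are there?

!12 = (12-1)·(!11 + !10) = 11·(14684570 + 1334961) = 11·16019531 = 176214841.

176214841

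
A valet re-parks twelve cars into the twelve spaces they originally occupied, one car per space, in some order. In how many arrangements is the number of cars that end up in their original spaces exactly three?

29369120

Pick the 3 fixed positions: C(12,3) = 220 ways.
The remaining 9 must be deranged: !9 = 133496.
Total: 220 × 133496 = 29369120.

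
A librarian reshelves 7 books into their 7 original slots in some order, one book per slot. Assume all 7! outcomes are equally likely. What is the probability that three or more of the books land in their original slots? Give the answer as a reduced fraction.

407/5040

Favorable outcomes: Σ_{i≥3} C(7,i)·!(7-i) = 35·9 + 35·2 + 21·1 + 7·0 + 1·1 = 407.
Total outcomes: 7! = 5040.
Probability = 407/5040 = 407/5040.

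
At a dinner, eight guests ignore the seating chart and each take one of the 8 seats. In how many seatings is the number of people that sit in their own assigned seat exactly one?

14832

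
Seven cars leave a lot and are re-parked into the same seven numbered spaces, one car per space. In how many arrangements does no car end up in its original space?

1854

Recurrence: !7 = 6·(!6 + !5).
!7 = 6·(265 + 44) = 6·309 = 1854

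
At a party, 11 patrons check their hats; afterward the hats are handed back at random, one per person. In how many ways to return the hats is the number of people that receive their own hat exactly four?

Choose which 4 of the 11 are fixed: C(11,4) = 330.
The other 7 form a derangement: !7 = 1854.
Total: 330 × 1854 = 611820.

611820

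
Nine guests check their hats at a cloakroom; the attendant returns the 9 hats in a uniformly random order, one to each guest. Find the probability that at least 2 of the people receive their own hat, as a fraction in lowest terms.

95887/362880

Favorable outcomes: Σ_{i≥2} C(9,i)·!(9-i) = 36·1854 + 84·265 + 126·44 + 126·9 + 84·2 + 36·1 + 9·0 + 1·1 = 95887.
Total outcomes: 9! = 362880.
Probability = 95887/362880 = 95887/362880.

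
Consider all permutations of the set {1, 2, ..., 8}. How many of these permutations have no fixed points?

14833

The subfactorial !8 = [8!/e] (nearest integer).
8! = 40320, and 40320/e ≈ 14832.90, so !8 = 14833.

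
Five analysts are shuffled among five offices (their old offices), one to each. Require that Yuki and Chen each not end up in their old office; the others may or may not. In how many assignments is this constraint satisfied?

Let A_j be the event that the j-th constrained one is fixed. By inclusion-exclusion over the 2 events:
Σ_{j=0}^{2} (-1)^j C(2,j)(5-j)!
= C(2,0)·5! - C(2,1)·4! + C(2,2)·3!
= 120 - 48 + 6
= 78

78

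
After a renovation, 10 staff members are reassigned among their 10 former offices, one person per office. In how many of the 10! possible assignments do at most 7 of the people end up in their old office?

3628754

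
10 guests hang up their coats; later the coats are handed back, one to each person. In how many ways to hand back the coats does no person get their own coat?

1334961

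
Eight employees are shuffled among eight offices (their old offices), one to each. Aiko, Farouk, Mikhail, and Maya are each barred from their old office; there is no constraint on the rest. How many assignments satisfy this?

24024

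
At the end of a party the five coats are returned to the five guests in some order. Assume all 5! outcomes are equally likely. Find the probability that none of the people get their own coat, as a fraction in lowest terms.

11/30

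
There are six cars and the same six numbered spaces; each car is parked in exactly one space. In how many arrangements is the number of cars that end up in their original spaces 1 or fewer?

529

Sum C(6,i)·!(6-i) for i = 0..1:
  i=0: C(6,0)·!6 = 1·265 = 265
  i=1: C(6,1)·!5 = 6·44 = 264
Total = 529.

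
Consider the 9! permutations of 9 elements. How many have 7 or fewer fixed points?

Sum C(9,i)·!(9-i) for i = 0..7:
  i=0: C(9,0)·!9 = 1·133496 = 133496
  i=1: C(9,1)·!8 = 9·14833 = 133497
  i=2: C(9,2)·!7 = 36·1854 = 66744
  i=3: C(9,3)·!6 = 84·265 = 22260
  i=4: C(9,4)·!5 = 126·44 = 5544
  i=5: C(9,5)·!4 = 126·9 = 1134
  i=6: C(9,6)·!3 = 84·2 = 168
  i=7: C(9,7)·!2 = 36·1 = 36
Total = 362879.

362879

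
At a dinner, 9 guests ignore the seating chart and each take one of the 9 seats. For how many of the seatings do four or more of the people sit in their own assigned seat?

6883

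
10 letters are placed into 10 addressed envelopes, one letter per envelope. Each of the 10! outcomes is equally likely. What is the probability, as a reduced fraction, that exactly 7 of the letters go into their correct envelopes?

1/15120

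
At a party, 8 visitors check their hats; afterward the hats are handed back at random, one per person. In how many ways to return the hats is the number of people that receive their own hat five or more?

141

# with exactly i fixed is C(8,i)·!(8-i); sum over i=5..8:
  i=5: C(8,5)·!3 = 56·2 = 112
  i=6: C(8,6)·!2 = 28·1 = 28
  i=7: C(8,7)·!1 = 8·0 = 0
  i=8: C(8,8)·!0 = 1·1 = 1
Total = 141.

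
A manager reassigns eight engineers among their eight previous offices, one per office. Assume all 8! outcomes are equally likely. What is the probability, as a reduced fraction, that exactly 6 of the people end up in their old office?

Favorable outcomes: C(8,6)·!2 = 28·1 = 28.
Total outcomes: 8! = 40320.
Probability = 28/40320 = 1/1440.

1/1440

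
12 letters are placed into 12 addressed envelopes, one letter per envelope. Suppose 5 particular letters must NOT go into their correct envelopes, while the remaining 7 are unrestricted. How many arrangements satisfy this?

312273360

Let A_j be the event that the j-th constrained one is fixed. By inclusion-exclusion over the 5 events:
Σ_{j=0}^{5} (-1)^j C(5,j)(12-j)!
= C(5,0)·12! - C(5,1)·11! + C(5,2)·10! - C(5,3)·9! + C(5,4)·8! - C(5,5)·7!
= 479001600 - 199584000 + 36288000 - 3628800 + 201600 - 5040
= 312273360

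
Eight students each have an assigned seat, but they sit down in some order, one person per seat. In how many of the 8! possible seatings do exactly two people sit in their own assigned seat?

7420

Choose which 2 of the 8 are fixed: C(8,2) = 28.
The remaining 6 must be deranged: !6 = 265.
Total: 28 × 265 = 7420.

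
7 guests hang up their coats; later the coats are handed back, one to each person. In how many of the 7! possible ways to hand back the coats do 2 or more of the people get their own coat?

1331

# with exactly i fixed is C(7,i)·!(7-i); sum over i=2..7:
  i=2: C(7,2)·!5 = 21·44 = 924
  i=3: C(7,3)·!4 = 35·9 = 315
  i=4: C(7,4)·!3 = 35·2 = 70
  i=5: C(7,5)·!2 = 21·1 = 21
  i=6: C(7,6)·!1 = 7·0 = 0
  i=7: C(7,7)·!0 = 1·1 = 1
Total = 1331.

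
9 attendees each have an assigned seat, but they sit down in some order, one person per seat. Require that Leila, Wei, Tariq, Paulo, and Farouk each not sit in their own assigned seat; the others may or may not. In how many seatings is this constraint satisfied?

205056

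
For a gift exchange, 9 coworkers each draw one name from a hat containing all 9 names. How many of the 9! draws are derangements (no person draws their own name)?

133496

The number of derangements of 9 is !9 = Σ_{k=0}^{9} (-1)^k·9!/k!
= 9! - 9!/1! + 9!/2! - 9!/3! + 9!/4! - 9!/5! + 9!/6! - 9!/7! + 9!/8! - 9!/9!
= 362880 - 362880 + 181440 - 60480 + 15120 - 3024 + 504 - 72 + 9 - 1
= 133496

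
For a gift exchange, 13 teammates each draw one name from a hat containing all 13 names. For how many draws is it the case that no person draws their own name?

2290792932

!13 = 13! · Σ_{k=0}^{13} (-1)^k/k!
= 13! - 13!/1! + 13!/2! - 13!/3! + 13!/4! - 13!/5! + 13!/6! - 13!/7! + 13!/8! - 13!/9! + 13!/10! - 13!/11! + 13!/12! - 13!/13!
= 6227020800 - 6227020800 + 3113510400 - 1037836800 + 259459200 - 51891840 + 8648640 - 1235520 + 154440 - 17160 + 1716 - 156 + 13 - 1
= 2290792932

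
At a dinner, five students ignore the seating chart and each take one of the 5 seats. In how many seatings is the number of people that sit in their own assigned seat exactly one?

45

Choose which one of the 5 is fixed: C(5,1) = 5.
The remaining 4 must be deranged: !4 = 9.
Total: 5 × 9 = 45.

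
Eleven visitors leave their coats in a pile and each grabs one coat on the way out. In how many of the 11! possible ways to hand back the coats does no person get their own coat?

14684570

By inclusion-exclusion, !11 = Σ (-1)^k · 11!/k! for k=0..11
= 11! - 11!/1! + 11!/2! - 11!/3! + 11!/4! - 11!/5! + 11!/6! - 11!/7! + 11!/8! - 11!/9! + 11!/10! - 11!/11!
= 39916800 - 39916800 + 19958400 - 6652800 + 1663200 - 332640 + 55440 - 7920 + 990 - 110 + 11 - 1
= 14684570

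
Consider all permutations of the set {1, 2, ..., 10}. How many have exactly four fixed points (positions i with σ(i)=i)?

55650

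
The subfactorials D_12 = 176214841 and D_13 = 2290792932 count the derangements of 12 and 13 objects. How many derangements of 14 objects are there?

D_14 = (14-1)·(D_13 + D_12) = 13·(2290792932 + 176214841) = 13·2467007773 = 32071101049.

32071101049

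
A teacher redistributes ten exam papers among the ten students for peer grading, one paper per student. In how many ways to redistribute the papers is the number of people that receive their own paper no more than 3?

3559886

# with exactly i fixed is C(10,i)·!(10-i); sum over i=0..3:
  i=0: C(10,0)·!10 = 1·1334961 = 1334961
  i=1: C(10,1)·!9 = 10·133496 = 1334960
  i=2: C(10,2)·!8 = 45·14833 = 667485
  i=3: C(10,3)·!7 = 120·1854 = 222480
Total = 3559886.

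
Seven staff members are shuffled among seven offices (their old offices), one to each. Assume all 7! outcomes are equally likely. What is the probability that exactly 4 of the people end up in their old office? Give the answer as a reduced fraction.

1/72

Favorable outcomes: C(7,4)·!3 = 35·2 = 70.
Total outcomes: 7! = 5040.
Probability = 70/5040 = 1/72.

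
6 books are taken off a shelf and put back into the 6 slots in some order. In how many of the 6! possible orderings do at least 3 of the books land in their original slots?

56

# with exactly i fixed is C(6,i)·!(6-i); sum over i=3..6:
  i=3: C(6,3)·!3 = 20·2 = 40
  i=4: C(6,4)·!2 = 15·1 = 15
  i=5: C(6,5)·!1 = 6·0 = 0
  i=6: C(6,6)·!0 = 1·1 = 1
Total = 56.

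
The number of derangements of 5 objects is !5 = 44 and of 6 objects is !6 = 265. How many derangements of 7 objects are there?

!7 = (7-1)·(!6 + !5) = 6·(265 + 44) = 6·309 = 1854.

1854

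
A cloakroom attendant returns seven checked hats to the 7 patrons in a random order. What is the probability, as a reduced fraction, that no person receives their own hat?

103/280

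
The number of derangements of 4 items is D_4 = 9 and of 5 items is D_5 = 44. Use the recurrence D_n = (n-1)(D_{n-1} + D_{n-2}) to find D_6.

265

D_6 = (6-1)·(D_5 + D_4) = 5·(44 + 9) = 5·53 = 265.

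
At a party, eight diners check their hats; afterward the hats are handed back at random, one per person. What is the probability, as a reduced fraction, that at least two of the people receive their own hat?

2131/8064

Favorable outcomes: Σ_{i≥2} C(8,i)·!(8-i) = 28·265 + 56·44 + 70·9 + 56·2 + 28·1 + 8·0 + 1·1 = 10655.
Total outcomes: 8! = 40320.
Probability = 10655/40320 = 2131/8064.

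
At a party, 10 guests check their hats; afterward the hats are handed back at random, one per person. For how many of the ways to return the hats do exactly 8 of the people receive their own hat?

45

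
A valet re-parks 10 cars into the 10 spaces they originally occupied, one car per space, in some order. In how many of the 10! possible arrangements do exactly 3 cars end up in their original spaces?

Choose which 3 of the 10 are fixed: C(10,3) = 120.
The other 7 form a derangement: !7 = 1854.
Total: 120 × 1854 = 222480.

222480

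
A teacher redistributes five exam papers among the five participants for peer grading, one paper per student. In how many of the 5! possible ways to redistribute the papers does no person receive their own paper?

Recurrence: !5 = 5·!4 + (-1)^5.
!5 = 5·9 - 1 = 44

44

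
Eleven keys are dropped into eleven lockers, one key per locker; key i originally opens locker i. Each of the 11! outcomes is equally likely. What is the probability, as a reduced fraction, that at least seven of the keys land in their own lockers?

Favorable outcomes: Σ_{i≥7} C(11,i)·!(11-i) = 330·9 + 165·2 + 55·1 + 11·0 + 1·1 = 3356.
Total outcomes: 11! = 39916800.
Probability = 3356/39916800 = 839/9979200.

839/9979200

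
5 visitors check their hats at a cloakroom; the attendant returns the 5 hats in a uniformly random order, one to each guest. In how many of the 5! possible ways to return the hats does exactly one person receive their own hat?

Pick the single fixed position: C(5,1) = 5 ways.
The remaining 4 must be deranged: !4 = 9.
Total: 5 × 9 = 45.

45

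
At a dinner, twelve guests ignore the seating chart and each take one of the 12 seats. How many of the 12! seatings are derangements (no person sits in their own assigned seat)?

176214841

The number of derangements of 12 is !12 = Σ_{k=0}^{12} (-1)^k·12!/k!
= 12! - 12!/1! + 12!/2! - 12!/3! + 12!/4! - 12!/5! + 12!/6! - 12!/7! + 12!/8! - 12!/9! + 12!/10! - 12!/11! + 12!/12!
= 479001600 - 479001600 + 239500800 - 79833600 + 19958400 - 3991680 + 665280 - 95040 + 11880 - 1320 + 132 - 12 + 1
= 176214841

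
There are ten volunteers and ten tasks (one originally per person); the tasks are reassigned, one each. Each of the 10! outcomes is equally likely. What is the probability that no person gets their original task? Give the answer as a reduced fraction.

16481/44800

Favorable outcomes: !10 = 1334961.
Total outcomes: 10! = 3628800.
Probability = 1334961/3628800 = 16481/44800.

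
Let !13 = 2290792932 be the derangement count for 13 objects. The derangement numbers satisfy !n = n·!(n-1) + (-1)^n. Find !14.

!14 = 14·2290792932 + 1 = 32071101049.

32071101049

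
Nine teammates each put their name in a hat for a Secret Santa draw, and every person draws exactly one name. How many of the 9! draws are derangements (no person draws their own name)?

133496

The number of derangements of 9 is !9 = Σ_{k=0}^{9} (-1)^k·9!/k!
= 9! - 9!/1! + 9!/2! - 9!/3! + 9!/4! - 9!/5! + 9!/6! - 9!/7! + 9!/8! - 9!/9!
= 362880 - 362880 + 181440 - 60480 + 15120 - 3024 + 504 - 72 + 9 - 1
= 133496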